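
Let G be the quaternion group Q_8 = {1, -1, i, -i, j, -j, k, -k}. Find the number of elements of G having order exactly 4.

6

The elements of order 4 are: i, -i, j, -j, k, -k.
That's 6.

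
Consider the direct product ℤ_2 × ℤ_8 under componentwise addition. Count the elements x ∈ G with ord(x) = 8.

8

An element (a,b) has order lcm(ord(a), ord(b)); count pairs with lcm equal to 8.
Enumerating gives 8 such elements.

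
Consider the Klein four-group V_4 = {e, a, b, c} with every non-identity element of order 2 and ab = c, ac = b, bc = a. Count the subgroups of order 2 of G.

3

|G| = 4 and 2 | 4, so subgroups of order 2 are possible by Lagrange.
The subgroups of order 2 are: {e, a}; {e, b}; {e, c}.
So G has 3 subgroups of order 2.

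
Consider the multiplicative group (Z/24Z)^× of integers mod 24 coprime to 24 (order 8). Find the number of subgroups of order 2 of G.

|G| = 8 and 2 | 8, so subgroups of order 2 are possible by Lagrange.
The subgroups of order 2 are: {1, 11}; {1, 13}; {1, 17}; {1, 19}; … (7 in all).
So G has 7 subgroups of order 2.

7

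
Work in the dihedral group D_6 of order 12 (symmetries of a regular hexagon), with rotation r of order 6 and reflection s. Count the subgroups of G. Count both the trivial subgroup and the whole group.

|G| = 12, so by Lagrange every subgroup order divides 12. Divisors: 1, 2, 3, 4, 6, 12.
Subgroups by order — order 1: 1; order 2: 7; order 3: 1; order 4: 3; order 6: 3; order 12: 1.
Total: 1 + 7 + 1 + 3 + 3 + 1 = 16.

16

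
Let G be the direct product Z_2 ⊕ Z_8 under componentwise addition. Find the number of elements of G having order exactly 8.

An element (a,b) has order lcm(ord(a), ord(b)); count pairs with lcm equal to 8.
Enumerating gives 8 such elements.

8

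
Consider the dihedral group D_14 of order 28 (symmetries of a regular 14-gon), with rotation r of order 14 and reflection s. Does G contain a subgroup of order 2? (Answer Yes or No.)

Yes

2 | 28. A subgroup of order 2 is {e, r^10s}.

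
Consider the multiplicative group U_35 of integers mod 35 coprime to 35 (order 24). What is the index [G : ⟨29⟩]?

|⟨29⟩| = 2 and |G| = 24.
By Lagrange, [G : H] = |G|/|H| = 24/2 = 12.

12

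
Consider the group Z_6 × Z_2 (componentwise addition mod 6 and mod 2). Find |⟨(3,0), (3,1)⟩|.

4

|⟨(3,0)⟩| = 2 and |⟨(3,1)⟩| = 2, so |H| is a multiple of lcm(2, 2) = 2 and divides |G| = 12.
Closing under the operation: H = {(0,0), (0,1), (3,0), (3,1)}, so |H| = 4.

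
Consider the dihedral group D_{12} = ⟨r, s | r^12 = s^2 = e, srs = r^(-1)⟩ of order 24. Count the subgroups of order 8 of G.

|G| = 24 and 8 | 24, so subgroups of order 8 are possible by Lagrange.
The subgroups of order 8 are: {e, r^3, r^6, r^9, rs, r^4s, r^7s, r^10s}; {e, r^3, r^6, r^9, r^2s, r^5s, r^8s, r^11s}; {e, r^3, r^6, r^9, s, r^3s, r^6s, r^9s}.
So G has 3 subgroups of order 8.

3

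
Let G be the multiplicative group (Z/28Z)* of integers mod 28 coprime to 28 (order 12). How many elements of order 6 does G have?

6

The elements of order 6 are: 3, 5, 11, 17, 19, 23.
That's 6.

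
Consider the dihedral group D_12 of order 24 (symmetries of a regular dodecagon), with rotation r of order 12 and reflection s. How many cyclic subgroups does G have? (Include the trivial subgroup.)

18

Group the elements of G by the cyclic subgroup they generate; each cyclic subgroup of order d accounts for φ(d) elements.
Cyclic subgroups by order — order 1: 1; order 2: 13; order 3: 1; order 4: 1; order 6: 1; order 12: 1.
Total: 18.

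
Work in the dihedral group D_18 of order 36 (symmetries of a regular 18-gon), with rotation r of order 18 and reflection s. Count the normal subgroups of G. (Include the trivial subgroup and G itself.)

G has 45 subgroups. Checking conjugation-invariance by order — order 1: 1/1 normal; order 2: 1/19 normal; order 3: 1/1 normal; order 4: 0/9 normal; order 6: 1/7 normal; order 9: 1/1 normal; order 12: 0/3 normal; order 18: 3/3 normal; order 36: 1/1 normal.
Total normal subgroups: 9.

9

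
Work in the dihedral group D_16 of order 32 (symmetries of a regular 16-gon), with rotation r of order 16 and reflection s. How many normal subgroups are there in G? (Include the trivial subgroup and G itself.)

G has 36 subgroups. Checking conjugation-invariance by order — order 1: 1/1 normal; order 2: 1/17 normal; order 4: 1/9 normal; order 8: 1/5 normal; order 16: 3/3 normal; order 32: 1/1 normal.
Total normal subgroups: 8.

8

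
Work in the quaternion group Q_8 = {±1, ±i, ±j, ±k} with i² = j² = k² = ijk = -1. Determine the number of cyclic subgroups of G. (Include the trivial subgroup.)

Each element a generates a cyclic subgroup ⟨a⟩; distinct elements may generate the same one (a cyclic group of order d has φ(d) generators).
Cyclic subgroups by order — order 1: 1; order 2: 1; order 4: 3.
Total: 5.

5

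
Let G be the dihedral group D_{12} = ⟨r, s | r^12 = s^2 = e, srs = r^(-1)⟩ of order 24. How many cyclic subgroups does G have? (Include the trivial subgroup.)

Group the elements of G by the cyclic subgroup they generate; each cyclic subgroup of order d accounts for φ(d) elements.
Cyclic subgroups by order — order 1: 1; order 2: 13; order 3: 1; order 4: 1; order 6: 1; order 12: 1.
Total: 18.

18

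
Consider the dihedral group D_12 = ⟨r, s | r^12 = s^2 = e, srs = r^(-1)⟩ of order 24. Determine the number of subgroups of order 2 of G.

13

|G| = 24 and 2 | 24, so subgroups of order 2 are possible by Lagrange.
The subgroups of order 2 are: {e, r^10s}; {e, r^11s}; {e, r^2s}; {e, r^3s}; … (13 in all).
So G has 13 subgroups of order 2.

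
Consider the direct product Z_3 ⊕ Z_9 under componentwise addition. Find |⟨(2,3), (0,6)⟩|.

|⟨(2,3)⟩| = 3 and |⟨(0,6)⟩| = 3, so |H| is a multiple of lcm(3, 3) = 3 and divides |G| = 27.
Closing under the operation: H = {(0,0), (0,3), (0,6), (1,0), (1,3), (1,6), (2,0), (2,3), (2,6)}, so |H| = 9.

9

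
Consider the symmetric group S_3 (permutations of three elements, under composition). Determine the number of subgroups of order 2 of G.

3

|G| = 6 and 2 | 6, so subgroups of order 2 are possible by Lagrange.
The subgroups of order 2 are: {e, (1 2)}; {e, (1 3)}; {e, (2 3)}.
So G has 3 subgroups of order 2.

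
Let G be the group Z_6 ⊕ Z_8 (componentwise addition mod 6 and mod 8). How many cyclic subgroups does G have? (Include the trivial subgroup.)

16

Group the elements of G by the cyclic subgroup they generate; each cyclic subgroup of order d accounts for φ(d) elements.
Cyclic subgroups by order — order 1: 1; order 2: 3; order 3: 1; order 4: 2; order 6: 3; order 8: 2; order 12: 2; order 24: 2.
Total: 16.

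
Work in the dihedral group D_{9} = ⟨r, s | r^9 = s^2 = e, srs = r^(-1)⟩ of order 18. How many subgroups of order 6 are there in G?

3

|G| = 18 and 6 | 18, so subgroups of order 6 are possible by Lagrange.
The subgroups of order 6 are: {e, r^3, r^6, r^2s, r^5s, r^8s}; {e, r^3, r^6, s, r^3s, r^6s}; {e, r^3, r^6, rs, r^4s, r^7s}.
So G has 3 subgroups of order 6.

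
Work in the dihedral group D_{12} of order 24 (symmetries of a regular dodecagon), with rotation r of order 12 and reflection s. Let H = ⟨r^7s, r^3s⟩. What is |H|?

6

|⟨r^7s⟩| = 2 and |⟨r^3s⟩| = 2, so |H| is a multiple of lcm(2, 2) = 2 and divides |G| = 24.
Closing under the operation: H = {e, r^4, r^8, r^3s, r^7s, r^11s}, so |H| = 6.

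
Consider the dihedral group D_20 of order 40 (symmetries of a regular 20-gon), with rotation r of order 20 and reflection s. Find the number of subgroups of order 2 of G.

21

|G| = 40 and 2 | 40, so subgroups of order 2 are possible by Lagrange.
The subgroups of order 2 are: {e, r^10}; {e, r^10s}; {e, r^11s}; {e, r^12s}; … (21 in all).
So G has 21 subgroups of order 2.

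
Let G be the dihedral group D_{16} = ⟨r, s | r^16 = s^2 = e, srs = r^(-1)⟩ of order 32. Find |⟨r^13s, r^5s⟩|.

|⟨r^13s⟩| = 2 and |⟨r^5s⟩| = 2, so |H| is a multiple of lcm(2, 2) = 2 and divides |G| = 32.
Closing under the operation: H = {e, r^8, r^5s, r^13s}, so |H| = 4.

4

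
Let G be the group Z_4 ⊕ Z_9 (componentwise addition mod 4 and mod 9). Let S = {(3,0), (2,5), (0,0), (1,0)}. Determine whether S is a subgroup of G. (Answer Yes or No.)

(2,5) ∈ S but its inverse (2,4) ∉ S, so S is not a subgroup.

No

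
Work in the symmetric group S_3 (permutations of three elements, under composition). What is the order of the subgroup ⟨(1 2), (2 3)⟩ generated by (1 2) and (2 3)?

6

|⟨(1 2)⟩| = 2 and |⟨(2 3)⟩| = 2, so |H| is a multiple of lcm(2, 2) = 2 and divides |G| = 6.
Closing {(1 2), (2 3)} under the group operation gives all of G, so |H| = 6.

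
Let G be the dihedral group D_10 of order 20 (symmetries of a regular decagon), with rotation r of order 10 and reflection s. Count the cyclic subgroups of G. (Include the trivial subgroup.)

14

Group the elements of G by the cyclic subgroup they generate; each cyclic subgroup of order d accounts for φ(d) elements.
Cyclic subgroups by order — order 1: 1; order 2: 11; order 5: 1; order 10: 1.
Total: 14.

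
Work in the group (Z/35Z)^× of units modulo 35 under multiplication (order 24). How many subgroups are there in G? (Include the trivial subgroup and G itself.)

16

|G| = 24, so by Lagrange every subgroup order divides 24. Divisors: 1, 2, 3, 4, 6, 8, 12, 24.
Subgroups by order — order 1: 1; order 2: 3; order 3: 1; order 4: 3; order 6: 3; order 8: 1; order 12: 3; order 24: 1.
Total: 1 + 3 + 1 + 3 + 3 + 1 + 3 + 1 = 16.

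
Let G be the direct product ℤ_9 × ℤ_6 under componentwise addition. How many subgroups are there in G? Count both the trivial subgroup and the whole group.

20

|G| = 54, so by Lagrange every subgroup order divides 54. Divisors: 1, 2, 3, 6, 9, 18, 27, 54.
Subgroups by order — order 1: 1; order 2: 1; order 3: 4; order 6: 4; order 9: 4; order 18: 4; order 27: 1; order 54: 1.
Total: 1 + 1 + 4 + 4 + 4 + 4 + 1 + 1 = 20.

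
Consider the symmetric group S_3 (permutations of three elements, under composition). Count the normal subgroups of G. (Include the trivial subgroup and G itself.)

3

G has 6 subgroups. Checking conjugation-invariance by order — order 1: 1/1 normal; order 2: 0/3 normal; order 3: 1/1 normal; order 6: 1/1 normal.
Total normal subgroups: 3.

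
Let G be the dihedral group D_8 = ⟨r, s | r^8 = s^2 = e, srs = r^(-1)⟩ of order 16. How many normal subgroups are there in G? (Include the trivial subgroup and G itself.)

7

G has 19 subgroups. Checking conjugation-invariance by order — order 1: 1/1 normal; order 2: 1/9 normal; order 4: 1/5 normal; order 8: 3/3 normal; order 16: 1/1 normal.
Total normal subgroups: 7.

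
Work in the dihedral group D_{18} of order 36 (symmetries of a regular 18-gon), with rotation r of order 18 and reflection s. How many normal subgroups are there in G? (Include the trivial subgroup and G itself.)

9

G has 45 subgroups. Checking conjugation-invariance by order — order 1: 1/1 normal; order 2: 1/19 normal; order 3: 1/1 normal; order 4: 0/9 normal; order 6: 1/7 normal; order 9: 1/1 normal; order 12: 0/3 normal; order 18: 3/3 normal; order 36: 1/1 normal.
Total normal subgroups: 9.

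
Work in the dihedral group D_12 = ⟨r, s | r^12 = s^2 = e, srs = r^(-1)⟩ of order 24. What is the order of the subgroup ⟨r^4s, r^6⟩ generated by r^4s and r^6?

|⟨r^4s⟩| = 2 and |⟨r^6⟩| = 2, so |H| is a multiple of lcm(2, 2) = 2 and divides |G| = 24.
Closing under the operation: H = {e, r^6, r^4s, r^10s}, so |H| = 4.

4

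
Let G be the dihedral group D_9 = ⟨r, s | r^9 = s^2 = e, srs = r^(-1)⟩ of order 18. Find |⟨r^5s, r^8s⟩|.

6

|⟨r^5s⟩| = 2 and |⟨r^8s⟩| = 2, so |H| is a multiple of lcm(2, 2) = 2 and divides |G| = 18.
Closing under the operation: H = {e, r^3, r^6, r^2s, r^5s, r^8s}, so |H| = 6.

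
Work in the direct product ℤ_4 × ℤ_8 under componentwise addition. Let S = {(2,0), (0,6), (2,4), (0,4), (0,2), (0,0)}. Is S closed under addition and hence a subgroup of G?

|S| = 6 does not divide |G| = 32, so by Lagrange S is not a subgroup.

No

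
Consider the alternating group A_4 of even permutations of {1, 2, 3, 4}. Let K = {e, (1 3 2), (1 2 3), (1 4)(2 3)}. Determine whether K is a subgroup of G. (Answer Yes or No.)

Closure fails: (1 3 2) ∘ (1 4)(2 3) = (1 4 3) ∉ K. So K is not a subgroup.

No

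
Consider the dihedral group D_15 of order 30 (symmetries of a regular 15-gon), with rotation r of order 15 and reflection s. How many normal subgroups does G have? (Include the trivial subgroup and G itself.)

5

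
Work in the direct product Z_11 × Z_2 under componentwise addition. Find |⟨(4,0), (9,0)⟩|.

|⟨(4,0)⟩| = 11 and |⟨(9,0)⟩| = 11, so |H| is a multiple of lcm(11, 11) = 11 and divides |G| = 22.
Closing under the operation: H = {(0,0), (1,0), (2,0), (3,0), (4,0), (5,0), (6,0), (7,0), (8,0), (9,0), (10,0)}, so |H| = 11.

11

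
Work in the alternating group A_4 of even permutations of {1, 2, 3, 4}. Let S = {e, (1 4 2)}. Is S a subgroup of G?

(1 4 2) ∈ S but its inverse (1 2 4) ∉ S, so S is not a subgroup.

No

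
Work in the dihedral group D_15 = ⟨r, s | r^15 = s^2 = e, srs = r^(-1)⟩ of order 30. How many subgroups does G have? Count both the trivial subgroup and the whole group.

28

|G| = 30, so by Lagrange every subgroup order divides 30. Divisors: 1, 2, 3, 5, 6, 10, 15, 30.
Subgroups by order — order 1: 1; order 2: 15; order 3: 1; order 5: 1; order 6: 5; order 10: 3; order 15: 1; order 30: 1.
Total: 1 + 15 + 1 + 1 + 5 + 3 + 1 + 1 = 28.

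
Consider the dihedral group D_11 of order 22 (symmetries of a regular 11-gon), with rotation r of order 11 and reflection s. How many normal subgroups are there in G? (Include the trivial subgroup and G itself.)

G has 14 subgroups. Checking conjugation-invariance by order — order 1: 1/1 normal; order 2: 0/11 normal; order 11: 1/1 normal; order 22: 1/1 normal.
Total normal subgroups: 3.

3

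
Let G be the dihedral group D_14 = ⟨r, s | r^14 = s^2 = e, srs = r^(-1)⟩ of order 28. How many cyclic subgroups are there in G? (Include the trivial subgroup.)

Each element a generates a cyclic subgroup ⟨a⟩; distinct elements may generate the same one (a cyclic group of order d has φ(d) generators).
Cyclic subgroups by order — order 1: 1; order 2: 15; order 7: 1; order 14: 1.
Total: 18.

18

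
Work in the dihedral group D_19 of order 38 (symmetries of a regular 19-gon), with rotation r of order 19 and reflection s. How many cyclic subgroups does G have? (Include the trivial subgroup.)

Group the elements of G by the cyclic subgroup they generate; each cyclic subgroup of order d accounts for φ(d) elements.
Cyclic subgroups by order — order 1: 1; order 2: 19; order 19: 1.
Total: 21.

21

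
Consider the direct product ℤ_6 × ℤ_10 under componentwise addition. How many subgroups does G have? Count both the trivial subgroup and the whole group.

|G| = 60, so by Lagrange every subgroup order divides 60. Divisors: 1, 2, 3, 4, 5, 6, 10, 12, 15, 20, 30, 60.
Subgroups by order — order 1: 1; order 2: 3; order 3: 1; order 4: 1; order 5: 1; order 6: 3; order 10: 3; order 12: 1; order 15: 1; order 20: 1; order 30: 3; order 60: 1.
Total: 1 + 3 + 1 + 1 + 1 + 3 + 3 + 1 + 1 + 1 + 3 + 1 = 20.

20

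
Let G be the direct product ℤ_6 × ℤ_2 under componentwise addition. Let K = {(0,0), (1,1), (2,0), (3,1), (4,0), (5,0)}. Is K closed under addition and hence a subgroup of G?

No

(5,0) ∈ K but its inverse (1,0) ∉ K, so K is not a subgroup.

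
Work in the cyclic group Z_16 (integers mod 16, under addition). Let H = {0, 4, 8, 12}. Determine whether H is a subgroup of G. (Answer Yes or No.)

|H| = 4 divides |G| = 16, consistent with Lagrange.
H contains the identity, every element's inverse is in H, and H is closed under +: it is a subgroup.
In fact H = ⟨4⟩.

Yes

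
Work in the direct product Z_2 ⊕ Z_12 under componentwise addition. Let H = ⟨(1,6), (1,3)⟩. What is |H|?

|⟨(1,6)⟩| = 2 and |⟨(1,3)⟩| = 4, so |H| is a multiple of lcm(2, 4) = 4 and divides |G| = 24.
Closing under the operation: H = {(0,0), (0,3), (0,6), (0,9), (1,0), (1,3), (1,6), (1,9)}, so |H| = 8.

8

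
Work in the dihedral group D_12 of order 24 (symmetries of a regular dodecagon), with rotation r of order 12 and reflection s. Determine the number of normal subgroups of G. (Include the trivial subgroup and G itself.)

9

G has 34 subgroups. Checking conjugation-invariance by order — order 1: 1/1 normal; order 2: 1/13 normal; order 3: 1/1 normal; order 4: 1/7 normal; order 6: 1/5 normal; order 8: 0/3 normal; order 12: 3/3 normal; order 24: 1/1 normal.
Total normal subgroups: 9.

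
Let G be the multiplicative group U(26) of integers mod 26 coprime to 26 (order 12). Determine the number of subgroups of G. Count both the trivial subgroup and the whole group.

6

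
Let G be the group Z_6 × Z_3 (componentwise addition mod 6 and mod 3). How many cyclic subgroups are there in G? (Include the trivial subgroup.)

Each element a generates a cyclic subgroup ⟨a⟩; distinct elements may generate the same one (a cyclic group of order d has φ(d) generators).
Cyclic subgroups by order — order 1: 1; order 2: 1; order 3: 4; order 6: 4.
Total: 10.

10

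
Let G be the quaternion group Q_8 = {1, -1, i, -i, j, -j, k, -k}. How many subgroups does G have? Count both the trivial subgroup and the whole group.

|G| = 8, so by Lagrange every subgroup order divides 8. Divisors: 1, 2, 4, 8.
Subgroups by order — order 1: 1; order 2: 1; order 4: 3; order 8: 1.
Total: 1 + 1 + 3 + 1 = 6.

6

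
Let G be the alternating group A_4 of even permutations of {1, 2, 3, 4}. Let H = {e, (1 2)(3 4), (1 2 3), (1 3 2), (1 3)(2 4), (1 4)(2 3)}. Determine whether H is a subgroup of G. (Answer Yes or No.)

Closure fails: (1 3 2) ∘ (1 2)(3 4) = (2 3 4) ∉ H. So H is not a subgroup.

No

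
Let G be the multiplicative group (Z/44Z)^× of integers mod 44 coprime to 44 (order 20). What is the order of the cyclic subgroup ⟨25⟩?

5

Compute successive powers of 25 mod 44: 25, 9, 5, 37, 1; 25^5 ≡ 1 (mod 44).
So |⟨25⟩| = 5.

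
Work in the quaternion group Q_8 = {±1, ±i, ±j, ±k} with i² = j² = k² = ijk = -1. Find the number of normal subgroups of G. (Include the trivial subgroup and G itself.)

G has 6 subgroups. Checking conjugation-invariance by order — order 1: 1/1 normal; order 2: 1/1 normal; order 4: 3/3 normal; order 8: 1/1 normal.
Total normal subgroups: 6.

6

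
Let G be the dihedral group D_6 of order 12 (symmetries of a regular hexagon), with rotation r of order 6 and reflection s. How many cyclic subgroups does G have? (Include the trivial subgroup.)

10

Each element a generates a cyclic subgroup ⟨a⟩; distinct elements may generate the same one (a cyclic group of order d has φ(d) generators).
Cyclic subgroups by order — order 1: 1; order 2: 7; order 3: 1; order 6: 1.
Total: 10.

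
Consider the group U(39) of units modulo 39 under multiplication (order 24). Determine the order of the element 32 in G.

12

Compute successive powers of 32 mod 39: 32, 10, 8, 22, 2, 25, 20, 16, …; 32^12 ≡ 1 (mod 39).
So |⟨32⟩| = 12.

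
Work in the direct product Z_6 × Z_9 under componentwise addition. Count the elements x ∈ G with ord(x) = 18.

18

An element (a,b) has order lcm(ord(a), ord(b)); count pairs with lcm equal to 18.
Enumerating gives 18 such elements.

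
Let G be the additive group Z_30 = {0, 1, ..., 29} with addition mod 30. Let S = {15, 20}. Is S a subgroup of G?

No

The identity 0 ∉ S, so S is not a subgroup.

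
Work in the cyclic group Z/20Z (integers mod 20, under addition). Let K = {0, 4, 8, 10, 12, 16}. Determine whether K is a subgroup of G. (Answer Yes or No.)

No

|K| = 6 does not divide |G| = 20, so by Lagrange K is not a subgroup.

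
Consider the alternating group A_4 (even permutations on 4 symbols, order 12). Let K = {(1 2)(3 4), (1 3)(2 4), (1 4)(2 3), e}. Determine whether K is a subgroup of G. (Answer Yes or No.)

|K| = 4 divides |G| = 12, consistent with Lagrange.
K contains the identity, every element's inverse is in K, and K is closed under ∘: it is a subgroup.

Yes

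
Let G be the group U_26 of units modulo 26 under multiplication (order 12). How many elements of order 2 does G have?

1

The elements of order 2 are: 25.
That's 1.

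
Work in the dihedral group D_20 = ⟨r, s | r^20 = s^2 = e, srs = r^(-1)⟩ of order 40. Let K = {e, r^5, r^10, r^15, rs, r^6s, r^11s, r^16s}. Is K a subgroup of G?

Yes

|K| = 8 divides |G| = 40, consistent with Lagrange.
K contains the identity, every element's inverse is in K, and K is closed under ·: it is a subgroup.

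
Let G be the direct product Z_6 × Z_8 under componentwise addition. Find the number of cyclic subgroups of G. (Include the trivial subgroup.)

16

Each element a generates a cyclic subgroup ⟨a⟩; distinct elements may generate the same one (a cyclic group of order d has φ(d) generators).
Cyclic subgroups by order — order 1: 1; order 2: 3; order 3: 1; order 4: 2; order 6: 3; order 8: 2; order 12: 2; order 24: 2.
Total: 16.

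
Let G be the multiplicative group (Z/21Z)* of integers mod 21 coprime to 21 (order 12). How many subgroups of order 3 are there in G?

|G| = 12 and 3 | 12, so subgroups of order 3 are possible by Lagrange.
The subgroups of order 3 are: {1, 4, 16}.
So G has 1 subgroup of order 3.

1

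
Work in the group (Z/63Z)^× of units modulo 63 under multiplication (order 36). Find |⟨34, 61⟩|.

18

|⟨34⟩| = 6 and |⟨61⟩| = 6, so |H| is a multiple of lcm(6, 6) = 6 and divides |G| = 36.
Closing under the operation: H = {1, 4, 10, 13, 16, 19, 22, 25, 31, 34, 37, 40, 43, 46, 52, 55, 58, 61}, so |H| = 18.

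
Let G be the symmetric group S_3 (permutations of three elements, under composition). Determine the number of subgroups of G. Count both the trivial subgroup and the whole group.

6

|G| = 6, so by Lagrange every subgroup order divides 6. Divisors: 1, 2, 3, 6.
Subgroups by order — order 1: 1; order 2: 3; order 3: 1; order 6: 1.
Total: 1 + 3 + 1 + 1 = 6.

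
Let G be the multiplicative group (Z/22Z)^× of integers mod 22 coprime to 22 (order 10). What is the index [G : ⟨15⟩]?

2

|⟨15⟩| = 5 and |G| = 10.
By Lagrange, [G : H] = |G|/|H| = 10/5 = 2.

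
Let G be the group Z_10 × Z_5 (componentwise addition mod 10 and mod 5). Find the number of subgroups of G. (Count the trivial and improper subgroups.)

|G| = 50, so by Lagrange every subgroup order divides 50. Divisors: 1, 2, 5, 10, 25, 50.
Subgroups by order — order 1: 1; order 2: 1; order 5: 6; order 10: 6; order 25: 1; order 50: 1.
Total: 1 + 1 + 6 + 6 + 1 + 1 = 16.

16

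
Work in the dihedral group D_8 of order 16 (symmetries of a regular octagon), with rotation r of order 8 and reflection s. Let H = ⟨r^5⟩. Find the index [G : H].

2

|⟨r^5⟩| = 8 and |G| = 16.
By Lagrange, [G : H] = |G|/|H| = 16/8 = 2.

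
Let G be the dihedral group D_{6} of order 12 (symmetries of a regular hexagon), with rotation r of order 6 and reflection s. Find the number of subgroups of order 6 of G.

3

|G| = 12 and 6 | 12, so subgroups of order 6 are possible by Lagrange.
The subgroups of order 6 are: {e, r, r^2, r^3, r^4, r^5}; {e, r^2, r^4, s, r^2s, r^4s}; {e, r^2, r^4, rs, r^3s, r^5s}.
So G has 3 subgroups of order 6.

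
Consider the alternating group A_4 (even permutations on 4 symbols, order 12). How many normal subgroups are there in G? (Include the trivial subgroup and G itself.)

G has 10 subgroups. Checking conjugation-invariance by order — order 1: 1/1 normal; order 2: 0/3 normal; order 3: 0/4 normal; order 4: 1/1 normal; order 12: 1/1 normal.
Total normal subgroups: 3.

3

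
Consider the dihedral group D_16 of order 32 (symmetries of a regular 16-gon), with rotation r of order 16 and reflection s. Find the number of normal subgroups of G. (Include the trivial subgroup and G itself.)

G has 36 subgroups. Checking conjugation-invariance by order — order 1: 1/1 normal; order 2: 1/17 normal; order 4: 1/9 normal; order 8: 1/5 normal; order 16: 3/3 normal; order 32: 1/1 normal.
Total normal subgroups: 8.

8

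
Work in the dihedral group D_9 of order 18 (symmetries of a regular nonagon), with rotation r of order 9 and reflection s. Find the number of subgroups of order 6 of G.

3

|G| = 18 and 6 | 18, so subgroups of order 6 are possible by Lagrange.
The subgroups of order 6 are: {e, r^3, r^6, r^2s, r^5s, r^8s}; {e, r^3, r^6, s, r^3s, r^6s}; {e, r^3, r^6, rs, r^4s, r^7s}.
So G has 3 subgroups of order 6.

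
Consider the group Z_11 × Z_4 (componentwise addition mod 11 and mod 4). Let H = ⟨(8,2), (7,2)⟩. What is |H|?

|⟨(8,2)⟩| = 22 and |⟨(7,2)⟩| = 22, so |H| is a multiple of lcm(22, 22) = 22 and divides |G| = 44.
Closing under the operation: H = {(0,0), (0,2), (1,0), (1,2), (2,0), (2,2), (3,0), (3,2), (4,0), (4,2), (5,0), (5,2), (6,0), (6,2), (7,0), (7,2), (8,0), (8,2), (9,0), (9,2), (10,0), (10,2)}, so |H| = 22.

22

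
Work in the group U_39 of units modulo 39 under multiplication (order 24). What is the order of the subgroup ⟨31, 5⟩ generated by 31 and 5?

8

|⟨31⟩| = 4 and |⟨5⟩| = 4, so |H| is a multiple of lcm(4, 4) = 4 and divides |G| = 24.
Closing under the operation: H = {1, 5, 8, 14, 25, 31, 34, 38}, so |H| = 8.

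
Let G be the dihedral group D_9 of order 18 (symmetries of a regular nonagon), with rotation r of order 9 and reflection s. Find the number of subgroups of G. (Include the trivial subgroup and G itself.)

16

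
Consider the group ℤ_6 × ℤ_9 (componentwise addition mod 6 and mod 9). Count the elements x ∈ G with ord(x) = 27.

An element (a,b) has order lcm(ord(a), ord(b)); count pairs with lcm equal to 27.
Enumerating gives 0 such elements.

0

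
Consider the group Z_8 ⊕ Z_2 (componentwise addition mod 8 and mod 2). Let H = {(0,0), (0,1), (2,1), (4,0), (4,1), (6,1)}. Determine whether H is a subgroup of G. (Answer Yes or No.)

No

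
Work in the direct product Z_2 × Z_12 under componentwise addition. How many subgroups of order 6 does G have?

|G| = 24 and 6 | 24, so subgroups of order 6 are possible by Lagrange.
The subgroups of order 6 are: {(0,0), (0,2), (0,4), (0,6), (0,8), (0,10)}; {(0,0), (0,4), (0,8), (1,0), (1,4), (1,8)}; {(0,0), (0,4), (0,8), (1,2), (1,6), (1,10)}.
So G has 3 subgroups of order 6.

3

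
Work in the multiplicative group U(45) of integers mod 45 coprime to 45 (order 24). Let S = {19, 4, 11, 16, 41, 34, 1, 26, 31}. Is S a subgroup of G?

No

|S| = 9 does not divide |G| = 24, so by Lagrange S is not a subgroup.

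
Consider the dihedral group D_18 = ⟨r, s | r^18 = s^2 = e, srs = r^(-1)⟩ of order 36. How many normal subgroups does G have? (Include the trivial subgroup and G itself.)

G has 45 subgroups. Checking conjugation-invariance by order — order 1: 1/1 normal; order 2: 1/19 normal; order 3: 1/1 normal; order 4: 0/9 normal; order 6: 1/7 normal; order 9: 1/1 normal; order 12: 0/3 normal; order 18: 3/3 normal; order 36: 1/1 normal.
Total normal subgroups: 9.

9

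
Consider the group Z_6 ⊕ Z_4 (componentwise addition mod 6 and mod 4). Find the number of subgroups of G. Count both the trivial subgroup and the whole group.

|G| = 24, so by Lagrange every subgroup order divides 24. Divisors: 1, 2, 3, 4, 6, 8, 12, 24.
Subgroups by order — order 1: 1; order 2: 3; order 3: 1; order 4: 3; order 6: 3; order 8: 1; order 12: 3; order 24: 1.
Total: 1 + 3 + 1 + 3 + 3 + 1 + 3 + 1 = 16.

16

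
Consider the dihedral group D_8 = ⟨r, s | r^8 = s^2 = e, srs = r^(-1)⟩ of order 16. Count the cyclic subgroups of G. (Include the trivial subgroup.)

12

Each element a generates a cyclic subgroup ⟨a⟩; distinct elements may generate the same one (a cyclic group of order d has φ(d) generators).
Cyclic subgroups by order — order 1: 1; order 2: 9; order 4: 1; order 8: 1.
Total: 12.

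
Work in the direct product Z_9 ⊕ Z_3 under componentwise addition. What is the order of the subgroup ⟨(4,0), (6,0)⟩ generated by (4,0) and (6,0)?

9

|⟨(4,0)⟩| = 9 and |⟨(6,0)⟩| = 3, so |H| is a multiple of lcm(9, 3) = 9 and divides |G| = 27.
Closing under the operation: H = {(0,0), (1,0), (2,0), (3,0), (4,0), (5,0), (6,0), (7,0), (8,0)}, so |H| = 9.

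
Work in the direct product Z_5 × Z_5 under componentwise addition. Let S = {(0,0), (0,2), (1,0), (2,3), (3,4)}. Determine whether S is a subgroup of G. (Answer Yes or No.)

No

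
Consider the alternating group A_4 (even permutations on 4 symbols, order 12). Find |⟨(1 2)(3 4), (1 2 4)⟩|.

12

|⟨(1 2)(3 4)⟩| = 2 and |⟨(1 2 4)⟩| = 3, so |H| is a multiple of lcm(2, 3) = 6 and divides |G| = 12.
Closing {(1 2)(3 4), (1 2 4)} under the group operation gives all of G, so |H| = 12.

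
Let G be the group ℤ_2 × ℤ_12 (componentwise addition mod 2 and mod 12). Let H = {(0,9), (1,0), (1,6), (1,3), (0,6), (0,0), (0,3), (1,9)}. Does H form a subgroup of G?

Yes

|H| = 8 divides |G| = 24, consistent with Lagrange.
H contains the identity, every element's inverse is in H, and H is closed under +: it is a subgroup.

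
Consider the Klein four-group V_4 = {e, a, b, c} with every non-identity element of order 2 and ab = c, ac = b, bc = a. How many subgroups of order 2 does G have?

|G| = 4 and 2 | 4, so subgroups of order 2 are possible by Lagrange.
The subgroups of order 2 are: {e, a}; {e, b}; {e, c}.
So G has 3 subgroups of order 2.

3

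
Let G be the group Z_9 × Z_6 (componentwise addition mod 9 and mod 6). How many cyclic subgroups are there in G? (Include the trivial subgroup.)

16

Group the elements of G by the cyclic subgroup they generate; each cyclic subgroup of order d accounts for φ(d) elements.
Cyclic subgroups by order — order 1: 1; order 2: 1; order 3: 4; order 6: 4; order 9: 3; order 18: 3.
Total: 16.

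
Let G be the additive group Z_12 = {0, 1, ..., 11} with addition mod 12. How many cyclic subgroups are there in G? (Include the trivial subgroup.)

Group the elements of G by the cyclic subgroup they generate; each cyclic subgroup of order d accounts for φ(d) elements.
Cyclic subgroups by order — order 1: 1; order 2: 1; order 3: 1; order 4: 1; order 6: 1; order 12: 1.
Total: 6.

6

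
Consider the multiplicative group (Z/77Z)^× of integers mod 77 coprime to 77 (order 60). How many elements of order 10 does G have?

Enumerating element orders in G gives 12 elements of order 10.

12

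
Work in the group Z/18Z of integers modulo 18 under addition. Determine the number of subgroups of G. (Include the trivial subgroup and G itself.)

6

A cyclic group of order 18 has exactly one subgroup for each divisor of 18.
Divisors of 18: 1, 2, 3, 6, 9, 18.
So Z/18Z has 6 subgroups.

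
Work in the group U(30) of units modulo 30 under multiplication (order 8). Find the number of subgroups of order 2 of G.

|G| = 8 and 2 | 8, so subgroups of order 2 are possible by Lagrange.
The subgroups of order 2 are: {1, 11}; {1, 19}; {1, 29}.
So G has 3 subgroups of order 2.

3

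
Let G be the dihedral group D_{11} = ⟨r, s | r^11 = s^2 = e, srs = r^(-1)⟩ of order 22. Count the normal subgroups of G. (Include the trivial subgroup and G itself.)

3

G has 14 subgroups. Checking conjugation-invariance by order — order 1: 1/1 normal; order 2: 0/11 normal; order 11: 1/1 normal; order 22: 1/1 normal.
Total normal subgroups: 3.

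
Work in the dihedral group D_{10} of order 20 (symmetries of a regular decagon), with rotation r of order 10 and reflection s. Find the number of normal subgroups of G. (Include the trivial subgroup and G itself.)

G has 22 subgroups. Checking conjugation-invariance by order — order 1: 1/1 normal; order 2: 1/11 normal; order 4: 0/5 normal; order 5: 1/1 normal; order 10: 3/3 normal; order 20: 1/1 normal.
Total normal subgroups: 7.

7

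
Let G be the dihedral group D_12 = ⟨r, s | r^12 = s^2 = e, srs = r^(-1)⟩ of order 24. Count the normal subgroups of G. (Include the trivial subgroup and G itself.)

G has 34 subgroups. Checking conjugation-invariance by order — order 1: 1/1 normal; order 2: 1/13 normal; order 3: 1/1 normal; order 4: 1/7 normal; order 6: 1/5 normal; order 8: 0/3 normal; order 12: 3/3 normal; order 24: 1/1 normal.
Total normal subgroups: 9.

9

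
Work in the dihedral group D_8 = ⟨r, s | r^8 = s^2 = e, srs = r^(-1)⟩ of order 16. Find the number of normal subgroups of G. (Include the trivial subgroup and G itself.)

7

G has 19 subgroups. Checking conjugation-invariance by order — order 1: 1/1 normal; order 2: 1/9 normal; order 4: 1/5 normal; order 8: 3/3 normal; order 16: 1/1 normal.
Total normal subgroups: 7.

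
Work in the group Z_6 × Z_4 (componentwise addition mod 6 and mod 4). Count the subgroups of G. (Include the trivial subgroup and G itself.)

|G| = 24, so by Lagrange every subgroup order divides 24. Divisors: 1, 2, 3, 4, 6, 8, 12, 24.
Subgroups by order — order 1: 1; order 2: 3; order 3: 1; order 4: 3; order 6: 3; order 8: 1; order 12: 3; order 24: 1.
Total: 1 + 3 + 1 + 3 + 3 + 1 + 3 + 1 = 16.

16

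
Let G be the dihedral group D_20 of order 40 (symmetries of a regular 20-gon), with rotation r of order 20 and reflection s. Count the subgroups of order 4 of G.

|G| = 40 and 4 | 40, so subgroups of order 4 are possible by Lagrange.
The subgroups of order 4 are: {e, r^10, s, r^10s}; {e, r^10, rs, r^11s}; {e, r^10, r^2s, r^12s}; {e, r^10, r^3s, r^13s}; … (11 in all).
So G has 11 subgroups of order 4.

11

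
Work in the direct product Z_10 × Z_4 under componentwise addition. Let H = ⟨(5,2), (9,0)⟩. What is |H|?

20

|⟨(5,2)⟩| = 2 and |⟨(9,0)⟩| = 10, so |H| is a multiple of lcm(2, 10) = 10 and divides |G| = 40.
Closing under the operation: H = {(0,0), (0,2), (1,0), (1,2), (2,0), (2,2), (3,0), (3,2), (4,0), (4,2), (5,0), (5,2), (6,0), (6,2), (7,0), (7,2), (8,0), (8,2), (9,0), (9,2)}, so |H| = 20.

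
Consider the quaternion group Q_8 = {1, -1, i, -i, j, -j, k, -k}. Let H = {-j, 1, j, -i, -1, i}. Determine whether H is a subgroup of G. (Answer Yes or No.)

|H| = 6 does not divide |G| = 8, so by Lagrange H is not a subgroup.

No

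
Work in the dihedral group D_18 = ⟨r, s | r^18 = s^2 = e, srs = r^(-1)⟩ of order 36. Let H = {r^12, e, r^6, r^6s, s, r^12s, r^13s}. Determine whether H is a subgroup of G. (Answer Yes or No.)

No

|H| = 7 does not divide |G| = 36, so by Lagrange H is not a subgroup.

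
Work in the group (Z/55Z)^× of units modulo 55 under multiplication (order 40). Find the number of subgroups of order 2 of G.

3

|G| = 40 and 2 | 40, so subgroups of order 2 are possible by Lagrange.
The subgroups of order 2 are: {1, 21}; {1, 34}; {1, 54}.
So G has 3 subgroups of order 2.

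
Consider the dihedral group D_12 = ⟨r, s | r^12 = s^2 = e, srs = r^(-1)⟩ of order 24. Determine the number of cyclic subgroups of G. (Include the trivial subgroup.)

18

A cyclic subgroup of order d is generated by each of its φ(d) elements of order d, so the cyclic subgroups of order d number (#elements of order d)/φ(d).
Cyclic subgroups by order — order 1: 1; order 2: 13; order 3: 1; order 4: 1; order 6: 1; order 12: 1.
Total: 18.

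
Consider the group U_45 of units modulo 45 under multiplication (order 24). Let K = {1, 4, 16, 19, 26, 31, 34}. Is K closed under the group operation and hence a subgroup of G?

No

|K| = 7 does not divide |G| = 24, so by Lagrange K is not a subgroup.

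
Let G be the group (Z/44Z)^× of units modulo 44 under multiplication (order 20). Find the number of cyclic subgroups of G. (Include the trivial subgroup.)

Each element a generates a cyclic subgroup ⟨a⟩; distinct elements may generate the same one (a cyclic group of order d has φ(d) generators).
Cyclic subgroups by order — order 1: 1; order 2: 3; order 5: 1; order 10: 3.
Total: 8.

8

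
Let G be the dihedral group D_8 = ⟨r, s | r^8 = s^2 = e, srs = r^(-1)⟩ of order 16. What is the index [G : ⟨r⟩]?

2

|⟨r⟩| = 8 and |G| = 16.
By Lagrange, [G : H] = |G|/|H| = 16/8 = 2.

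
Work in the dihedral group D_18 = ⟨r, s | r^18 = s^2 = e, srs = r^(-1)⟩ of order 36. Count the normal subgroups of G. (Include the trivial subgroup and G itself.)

9

G has 45 subgroups. Checking conjugation-invariance by order — order 1: 1/1 normal; order 2: 1/19 normal; order 3: 1/1 normal; order 4: 0/9 normal; order 6: 1/7 normal; order 9: 1/1 normal; order 12: 0/3 normal; order 18: 3/3 normal; order 36: 1/1 normal.
Total normal subgroups: 9.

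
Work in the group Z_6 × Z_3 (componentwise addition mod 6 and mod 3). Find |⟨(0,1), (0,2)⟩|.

3

|⟨(0,1)⟩| = 3 and |⟨(0,2)⟩| = 3, so |H| is a multiple of lcm(3, 3) = 3 and divides |G| = 18.
Closing under the operation: H = {(0,0), (0,1), (0,2)}, so |H| = 3.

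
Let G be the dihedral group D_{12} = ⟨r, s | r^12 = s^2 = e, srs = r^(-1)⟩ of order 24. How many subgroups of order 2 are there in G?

13

|G| = 24 and 2 | 24, so subgroups of order 2 are possible by Lagrange.
The subgroups of order 2 are: {e, r^10s}; {e, r^11s}; {e, r^2s}; {e, r^3s}; … (13 in all).
So G has 13 subgroups of order 2.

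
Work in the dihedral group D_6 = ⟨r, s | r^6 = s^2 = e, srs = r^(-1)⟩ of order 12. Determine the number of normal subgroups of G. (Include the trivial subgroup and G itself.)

G has 16 subgroups. Checking conjugation-invariance by order — order 1: 1/1 normal; order 2: 1/7 normal; order 3: 1/1 normal; order 4: 0/3 normal; order 6: 3/3 normal; order 12: 1/1 normal.
Total normal subgroups: 7.

7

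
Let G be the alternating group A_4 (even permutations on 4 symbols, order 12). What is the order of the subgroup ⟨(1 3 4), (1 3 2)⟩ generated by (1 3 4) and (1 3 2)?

12

|⟨(1 3 4)⟩| = 3 and |⟨(1 3 2)⟩| = 3, so |H| is a multiple of lcm(3, 3) = 3 and divides |G| = 12.
Closing {(1 3 4), (1 3 2)} under the group operation gives all of G, so |H| = 12.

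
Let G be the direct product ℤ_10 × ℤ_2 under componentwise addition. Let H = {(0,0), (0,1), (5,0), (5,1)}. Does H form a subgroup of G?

|H| = 4 divides |G| = 20, consistent with Lagrange.
H contains the identity, every element's inverse is in H, and H is closed under +: it is a subgroup.

Yes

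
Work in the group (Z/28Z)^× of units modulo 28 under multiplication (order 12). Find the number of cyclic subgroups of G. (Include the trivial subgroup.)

Group the elements of G by the cyclic subgroup they generate; each cyclic subgroup of order d accounts for φ(d) elements.
Cyclic subgroups by order — order 1: 1; order 2: 3; order 3: 1; order 6: 3.
Total: 8.

8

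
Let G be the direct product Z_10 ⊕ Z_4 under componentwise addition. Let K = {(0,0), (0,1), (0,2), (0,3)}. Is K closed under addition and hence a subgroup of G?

|K| = 4 divides |G| = 40, consistent with Lagrange.
K contains the identity, every element's inverse is in K, and K is closed under +: it is a subgroup.
In fact K = ⟨(0,1)⟩.

Yes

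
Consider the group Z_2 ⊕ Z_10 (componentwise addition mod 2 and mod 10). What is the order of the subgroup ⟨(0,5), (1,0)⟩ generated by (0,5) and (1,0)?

4

|⟨(0,5)⟩| = 2 and |⟨(1,0)⟩| = 2, so |H| is a multiple of lcm(2, 2) = 2 and divides |G| = 20.
Closing under the operation: H = {(0,0), (0,5), (1,0), (1,5)}, so |H| = 4.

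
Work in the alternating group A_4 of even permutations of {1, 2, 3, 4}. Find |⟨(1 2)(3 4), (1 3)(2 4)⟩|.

4

|⟨(1 2)(3 4)⟩| = 2 and |⟨(1 3)(2 4)⟩| = 2, so |H| is a multiple of lcm(2, 2) = 2 and divides |G| = 12.
Closing under the operation: H = {e, (1 2)(3 4), (1 3)(2 4), (1 4)(2 3)}, so |H| = 4.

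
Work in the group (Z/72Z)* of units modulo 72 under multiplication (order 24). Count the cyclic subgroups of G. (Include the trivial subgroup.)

16

Each element a generates a cyclic subgroup ⟨a⟩; distinct elements may generate the same one (a cyclic group of order d has φ(d) generators).
Cyclic subgroups by order — order 1: 1; order 2: 7; order 3: 1; order 6: 7.
Total: 16.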